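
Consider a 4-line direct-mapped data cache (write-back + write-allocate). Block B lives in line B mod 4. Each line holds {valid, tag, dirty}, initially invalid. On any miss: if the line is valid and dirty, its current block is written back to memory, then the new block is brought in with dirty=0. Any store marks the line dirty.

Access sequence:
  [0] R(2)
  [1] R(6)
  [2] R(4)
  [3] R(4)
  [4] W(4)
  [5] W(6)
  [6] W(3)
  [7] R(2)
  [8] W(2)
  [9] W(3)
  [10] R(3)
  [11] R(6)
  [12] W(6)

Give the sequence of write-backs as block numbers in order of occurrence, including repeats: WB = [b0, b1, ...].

0: R B2 → L2 miss [-]
1: R B6 → L2 miss [-]
2: R B4 → L0 miss [-]
3: R B4 → L0 hit [-]
4: W B4 → L0 hit [D]
5: W B6 → L2 hit [D]
6: W B3 → L3 miss [D]
7: R B2 → L2 miss wb→B6 [-]
8: W B2 → L2 hit [D]
9: W B3 → L3 hit [D]
10: R B3 → L3 hit [D]
11: R B6 → L2 miss wb→B2 [-]
12: W B6 → L2 hit [D]

WB = [6, 2]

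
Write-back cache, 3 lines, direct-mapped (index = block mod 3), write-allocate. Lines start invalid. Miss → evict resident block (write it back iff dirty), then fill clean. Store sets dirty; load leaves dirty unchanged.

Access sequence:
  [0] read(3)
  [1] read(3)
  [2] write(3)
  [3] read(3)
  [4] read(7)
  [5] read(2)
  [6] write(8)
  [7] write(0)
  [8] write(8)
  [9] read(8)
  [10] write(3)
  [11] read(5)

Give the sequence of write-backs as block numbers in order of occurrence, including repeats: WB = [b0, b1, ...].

0: R B3 -> L0 miss  d=-]
1: R B3 -> L0 hit  d=-]
2: W B3 -> L0 hit  d=D]
3: R B3 -> L0 hit  d=D]
4: R B7 -> L1 miss  d=-]
5: R B2 -> L2 miss  d=-]
6: W B8 -> L2 miss  d=D]
7: W B0 -> L0 miss wb->B3  d=D]
8: W B8 -> L2 hit  d=D]
9: R B8 -> L2 hit  d=D]
10: W B3 -> L0 miss wb->B0  d=D]
11: R B5 -> L2 miss wb->B8  d=-]

WB = [3, 0, 8]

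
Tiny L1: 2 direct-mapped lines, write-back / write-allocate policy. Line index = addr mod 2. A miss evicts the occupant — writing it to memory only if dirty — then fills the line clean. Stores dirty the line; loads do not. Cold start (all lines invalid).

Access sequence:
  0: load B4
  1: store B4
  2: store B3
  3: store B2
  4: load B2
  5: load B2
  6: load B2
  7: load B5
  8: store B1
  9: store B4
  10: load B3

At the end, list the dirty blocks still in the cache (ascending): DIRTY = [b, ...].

DIRTY = [4]

0: R B4 -> L0 miss  d=-]
1: W B4 -> L0 hit  d=D]
2: W B3 -> L1 miss  d=D]
3: W B2 -> L0 miss wb->B4  d=D]
4: R B2 -> L0 hit  d=D]
5: R B2 -> L0 hit  d=D]
6: R B2 -> L0 hit  d=D]
7: R B5 -> L1 miss wb->B3  d=-]
8: W B1 -> L1 miss  d=D]
9: W B4 -> L0 miss wb->B2  d=D]
10: R B3 -> L1 miss wb->B1  d=-]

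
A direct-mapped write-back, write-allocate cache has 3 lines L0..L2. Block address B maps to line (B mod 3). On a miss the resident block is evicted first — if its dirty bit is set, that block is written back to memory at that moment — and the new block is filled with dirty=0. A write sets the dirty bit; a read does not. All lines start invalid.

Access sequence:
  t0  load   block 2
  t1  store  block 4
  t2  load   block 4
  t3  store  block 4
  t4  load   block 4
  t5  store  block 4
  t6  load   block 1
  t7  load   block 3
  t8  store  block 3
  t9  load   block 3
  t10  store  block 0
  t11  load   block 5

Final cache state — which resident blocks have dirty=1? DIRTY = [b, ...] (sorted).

0: R B2 -> L2 miss  d=-]
1: W B4 -> L1 miss  d=D]
2: R B4 -> L1 hit  d=D]
3: W B4 -> L1 hit  d=D]
4: R B4 -> L1 hit  d=D]
5: W B4 -> L1 hit  d=D]
6: R B1 -> L1 miss wb->B4  d=-]
7: R B3 -> L0 miss  d=-]
8: W B3 -> L0 hit  d=D]
9: R B3 -> L0 hit  d=D]
10: W B0 -> L0 miss wb->B3  d=D]
11: R B5 -> L2 miss  d=-]

DIRTY = [0]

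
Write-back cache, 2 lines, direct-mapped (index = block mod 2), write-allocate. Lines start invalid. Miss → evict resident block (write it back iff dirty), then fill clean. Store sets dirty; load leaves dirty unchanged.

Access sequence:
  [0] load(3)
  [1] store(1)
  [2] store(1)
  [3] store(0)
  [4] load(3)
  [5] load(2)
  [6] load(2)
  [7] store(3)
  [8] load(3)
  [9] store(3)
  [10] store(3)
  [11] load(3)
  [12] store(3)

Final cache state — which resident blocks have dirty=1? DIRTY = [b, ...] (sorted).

DIRTY = [3]

0: R B3 -> L1 miss  d=-]
1: W B1 -> L1 miss  d=D]
2: W B1 -> L1 hit  d=D]
3: W B0 -> L0 miss  d=D]
4: R B3 -> L1 miss wb->B1  d=-]
5: R B2 -> L0 miss wb->B0  d=-]
6: R B2 -> L0 hit  d=-]
7: W B3 -> L1 hit  d=D]
8: R B3 -> L1 hit  d=D]
9: W B3 -> L1 hit  d=D]
10: W B3 -> L1 hit  d=D]
11: R B3 -> L1 hit  d=D]
12: W B3 -> L1 hit  d=D]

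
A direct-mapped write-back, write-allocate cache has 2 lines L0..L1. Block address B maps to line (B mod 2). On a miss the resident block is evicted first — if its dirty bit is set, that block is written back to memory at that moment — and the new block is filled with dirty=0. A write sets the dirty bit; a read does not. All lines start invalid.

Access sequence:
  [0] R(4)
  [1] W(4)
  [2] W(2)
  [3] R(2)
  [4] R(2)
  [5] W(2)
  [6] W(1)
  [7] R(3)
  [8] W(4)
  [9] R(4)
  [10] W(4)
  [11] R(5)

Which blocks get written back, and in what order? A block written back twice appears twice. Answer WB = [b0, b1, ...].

  0 | R B4 → L0 miss [-]
  1 | W B4 → L0 hit [D]
  2 | W B2 → L0 miss wb→B4 [D]
  3 | R B2 → L0 hit [D]
  4 | R B2 → L0 hit [D]
  5 | W B2 → L0 hit [D]
  6 | W B1 → L1 miss [D]
  7 | R B3 → L1 miss wb→B1 [-]
  8 | W B4 → L0 miss wb→B2 [D]
  9 | R B4 → L0 hit [D]
  10 | W B4 → L0 hit [D]
  11 | R B5 → L1 miss [-]

WB = [4, 1, 2]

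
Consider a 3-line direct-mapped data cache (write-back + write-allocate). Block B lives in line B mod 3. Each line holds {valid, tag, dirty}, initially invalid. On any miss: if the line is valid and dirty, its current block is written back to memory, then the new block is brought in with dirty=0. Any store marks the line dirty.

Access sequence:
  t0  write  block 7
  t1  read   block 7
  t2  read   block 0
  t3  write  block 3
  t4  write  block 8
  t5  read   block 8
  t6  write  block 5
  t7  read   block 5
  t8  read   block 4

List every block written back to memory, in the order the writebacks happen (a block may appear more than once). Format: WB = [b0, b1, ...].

WB = [8, 7]

0: W B7 → L1 miss [D]
1: R B7 → L1 hit [D]
2: R B0 → L0 miss [-]
3: W B3 → L0 miss [D]
4: W B8 → L2 miss [D]
5: R B8 → L2 hit [D]
6: W B5 → L2 miss wb→B8 [D]
7: R B5 → L2 hit [D]
8: R B4 → L1 miss wb→B7 [-]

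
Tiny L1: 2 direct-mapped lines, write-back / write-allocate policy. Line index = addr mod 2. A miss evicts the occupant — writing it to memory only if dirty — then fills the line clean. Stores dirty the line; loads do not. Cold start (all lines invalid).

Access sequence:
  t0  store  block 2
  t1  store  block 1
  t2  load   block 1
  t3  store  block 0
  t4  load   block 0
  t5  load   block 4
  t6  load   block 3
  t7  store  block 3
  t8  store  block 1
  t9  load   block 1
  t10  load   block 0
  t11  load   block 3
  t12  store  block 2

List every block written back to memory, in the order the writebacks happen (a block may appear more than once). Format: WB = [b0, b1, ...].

0: W B2 -> L0 miss  d=D]
1: W B1 -> L1 miss  d=D]
2: R B1 -> L1 hit  d=D]
3: W B0 -> L0 miss wb->B2  d=D]
4: R B0 -> L0 hit  d=D]
5: R B4 -> L0 miss wb->B0  d=-]
6: R B3 -> L1 miss wb->B1  d=-]
7: W B3 -> L1 hit  d=D]
8: W B1 -> L1 miss wb->B3  d=D]
9: R B1 -> L1 hit  d=D]
10: R B0 -> L0 miss  d=-]
11: R B3 -> L1 miss wb->B1  d=-]
12: W B2 -> L0 miss  d=D]

WB = [2, 0, 1, 3, 1]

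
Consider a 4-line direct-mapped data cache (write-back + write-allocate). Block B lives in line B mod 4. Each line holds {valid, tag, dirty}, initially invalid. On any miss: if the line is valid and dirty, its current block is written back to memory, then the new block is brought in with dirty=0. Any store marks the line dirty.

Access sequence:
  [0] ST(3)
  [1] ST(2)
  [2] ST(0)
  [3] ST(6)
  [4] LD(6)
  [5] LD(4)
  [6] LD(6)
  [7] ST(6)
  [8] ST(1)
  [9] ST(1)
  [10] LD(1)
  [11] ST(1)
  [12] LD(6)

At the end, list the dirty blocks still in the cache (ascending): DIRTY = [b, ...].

0: W B3 → L3 miss [D]
1: W B2 → L2 miss [D]
2: W B0 → L0 miss [D]
3: W B6 → L2 miss wb→B2 [D]
4: R B6 → L2 hit [D]
5: R B4 → L0 miss wb→B0 [-]
6: R B6 → L2 hit [D]
7: W B6 → L2 hit [D]
8: W B1 → L1 miss [D]
9: W B1 → L1 hit [D]
10: R B1 → L1 hit [D]
11: W B1 → L1 hit [D]
12: R B6 → L2 hit [D]

DIRTY = [1, 3, 6]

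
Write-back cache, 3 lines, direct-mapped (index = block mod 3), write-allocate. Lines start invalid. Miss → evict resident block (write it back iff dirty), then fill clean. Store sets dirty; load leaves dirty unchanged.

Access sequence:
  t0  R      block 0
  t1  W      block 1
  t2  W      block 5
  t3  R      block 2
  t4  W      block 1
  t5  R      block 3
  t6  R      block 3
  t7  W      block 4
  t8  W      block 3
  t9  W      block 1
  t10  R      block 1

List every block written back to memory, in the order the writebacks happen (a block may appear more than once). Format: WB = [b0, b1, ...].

WB = [5, 1, 4]

0: R B0 -> L0 miss  d=-]
1: W B1 -> L1 miss  d=D]
2: W B5 -> L2 miss  d=D]
3: R B2 -> L2 miss wb->B5  d=-]
4: W B1 -> L1 hit  d=D]
5: R B3 -> L0 miss  d=-]
6: R B3 -> L0 hit  d=-]
7: W B4 -> L1 miss wb->B1  d=D]
8: W B3 -> L0 hit  d=D]
9: W B1 -> L1 miss wb->B4  d=D]
10: R B1 -> L1 hit  d=D]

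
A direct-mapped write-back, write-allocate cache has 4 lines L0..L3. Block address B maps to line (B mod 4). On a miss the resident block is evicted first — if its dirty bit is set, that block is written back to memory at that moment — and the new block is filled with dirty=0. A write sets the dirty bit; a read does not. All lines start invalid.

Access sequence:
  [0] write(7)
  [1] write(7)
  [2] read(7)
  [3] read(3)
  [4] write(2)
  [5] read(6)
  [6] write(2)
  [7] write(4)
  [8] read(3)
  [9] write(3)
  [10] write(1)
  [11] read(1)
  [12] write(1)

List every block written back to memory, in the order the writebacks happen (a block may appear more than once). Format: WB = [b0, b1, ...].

WB = [7, 2]

0: W B7 -> L3 miss  d=D]
1: W B7 -> L3 hit  d=D]
2: R B7 -> L3 hit  d=D]
3: R B3 -> L3 miss wb->B7  d=-]
4: W B2 -> L2 miss  d=D]
5: R B6 -> L2 miss wb->B2  d=-]
6: W B2 -> L2 miss  d=D]
7: W B4 -> L0 miss  d=D]
8: R B3 -> L3 hit  d=-]
9: W B3 -> L3 hit  d=D]
10: W B1 -> L1 miss  d=D]
11: R B1 -> L1 hit  d=D]
12: W B1 -> L1 hit  d=D]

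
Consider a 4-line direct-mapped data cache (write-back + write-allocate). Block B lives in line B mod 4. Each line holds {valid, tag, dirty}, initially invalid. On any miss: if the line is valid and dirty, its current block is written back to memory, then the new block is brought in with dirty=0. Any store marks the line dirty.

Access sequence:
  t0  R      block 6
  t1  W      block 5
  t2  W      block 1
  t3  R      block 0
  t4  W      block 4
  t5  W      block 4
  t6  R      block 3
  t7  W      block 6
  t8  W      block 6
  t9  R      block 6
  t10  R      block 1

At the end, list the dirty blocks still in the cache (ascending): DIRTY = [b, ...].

DIRTY = [1, 4, 6]

0: R B6 -> L2 miss  d=-]
1: W B5 -> L1 miss  d=D]
2: W B1 -> L1 miss wb->B5  d=D]
3: R B0 -> L0 miss  d=-]
4: W B4 -> L0 miss  d=D]
5: W B4 -> L0 hit  d=D]
6: R B3 -> L3 miss  d=-]
7: W B6 -> L2 hit  d=D]
8: W B6 -> L2 hit  d=D]
9: R B6 -> L2 hit  d=D]
10: R B1 -> L1 hit  d=D]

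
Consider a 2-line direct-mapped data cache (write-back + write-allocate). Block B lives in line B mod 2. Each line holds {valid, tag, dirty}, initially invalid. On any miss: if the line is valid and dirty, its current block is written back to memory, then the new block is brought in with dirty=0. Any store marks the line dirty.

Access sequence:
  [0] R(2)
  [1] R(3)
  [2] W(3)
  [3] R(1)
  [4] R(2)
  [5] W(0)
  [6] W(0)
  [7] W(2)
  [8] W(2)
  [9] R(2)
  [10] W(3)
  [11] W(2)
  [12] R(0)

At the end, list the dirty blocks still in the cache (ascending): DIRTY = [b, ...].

DIRTY = [3]

0: R B2 -> L0 miss  d=-]
1: R B3 -> L1 miss  d=-]
2: W B3 -> L1 hit  d=D]
3: R B1 -> L1 miss wb->B3  d=-]
4: R B2 -> L0 hit  d=-]
5: W B0 -> L0 miss  d=D]
6: W B0 -> L0 hit  d=D]
7: W B2 -> L0 miss wb->B0  d=D]
8: W B2 -> L0 hit  d=D]
9: R B2 -> L0 hit  d=D]
10: W B3 -> L1 miss  d=D]
11: W B2 -> L0 hit  d=D]
12: R B0 -> L0 miss wb->B2  d=-]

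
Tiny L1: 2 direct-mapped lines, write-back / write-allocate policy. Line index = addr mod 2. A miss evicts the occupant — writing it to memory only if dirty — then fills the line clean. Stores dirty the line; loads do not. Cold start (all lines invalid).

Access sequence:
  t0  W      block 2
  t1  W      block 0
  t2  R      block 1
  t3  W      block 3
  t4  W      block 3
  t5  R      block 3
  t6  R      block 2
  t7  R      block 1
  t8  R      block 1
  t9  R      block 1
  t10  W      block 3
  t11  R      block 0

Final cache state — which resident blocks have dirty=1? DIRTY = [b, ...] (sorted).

  0 | W B2 → L0 miss [D]
  1 | W B0 → L0 miss wb→B2 [D]
  2 | R B1 → L1 miss [-]
  3 | W B3 → L1 miss [D]
  4 | W B3 → L1 hit [D]
  5 | R B3 → L1 hit [D]
  6 | R B2 → L0 miss wb→B0 [-]
  7 | R B1 → L1 miss wb→B3 [-]
  8 | R B1 → L1 hit [-]
  9 | R B1 → L1 hit [-]
  10 | W B3 → L1 miss [D]
  11 | R B0 → L0 miss [-]

DIRTY = [3]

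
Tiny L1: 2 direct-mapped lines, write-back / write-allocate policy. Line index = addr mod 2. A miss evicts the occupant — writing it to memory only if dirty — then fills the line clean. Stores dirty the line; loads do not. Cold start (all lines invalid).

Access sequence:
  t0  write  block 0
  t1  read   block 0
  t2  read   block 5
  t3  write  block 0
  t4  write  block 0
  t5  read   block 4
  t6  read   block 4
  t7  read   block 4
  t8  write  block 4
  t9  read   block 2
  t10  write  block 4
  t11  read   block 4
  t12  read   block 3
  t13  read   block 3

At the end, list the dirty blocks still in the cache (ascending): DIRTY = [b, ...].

DIRTY = [4]

0: W B0 -> L0 miss  d=D]
1: R B0 -> L0 hit  d=D]
2: R B5 -> L1 miss  d=-]
3: W B0 -> L0 hit  d=D]
4: W B0 -> L0 hit  d=D]
5: R B4 -> L0 miss wb->B0  d=-]
6: R B4 -> L0 hit  d=-]
7: R B4 -> L0 hit  d=-]
8: W B4 -> L0 hit  d=D]
9: R B2 -> L0 miss wb->B4  d=-]
10: W B4 -> L0 miss  d=D]
11: R B4 -> L0 hit  d=D]
12: R B3 -> L1 miss  d=-]
13: R B3 -> L1 hit  d=-]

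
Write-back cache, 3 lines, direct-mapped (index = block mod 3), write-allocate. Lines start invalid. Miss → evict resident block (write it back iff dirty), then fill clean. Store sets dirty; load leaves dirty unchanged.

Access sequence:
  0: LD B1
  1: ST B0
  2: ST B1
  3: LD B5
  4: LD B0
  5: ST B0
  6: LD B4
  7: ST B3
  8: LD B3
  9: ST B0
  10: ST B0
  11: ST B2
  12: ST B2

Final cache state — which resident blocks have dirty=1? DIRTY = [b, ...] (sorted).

  0 | R B1 → L1 miss [-]
  1 | W B0 → L0 miss [D]
  2 | W B1 → L1 hit [D]
  3 | R B5 → L2 miss [-]
  4 | R B0 → L0 hit [D]
  5 | W B0 → L0 hit [D]
  6 | R B4 → L1 miss wb→B1 [-]
  7 | W B3 → L0 miss wb→B0 [D]
  8 | R B3 → L0 hit [D]
  9 | W B0 → L0 miss wb→B3 [D]
  10 | W B0 → L0 hit [D]
  11 | W B2 → L2 miss [D]
  12 | W B2 → L2 hit [D]

DIRTY = [0, 2]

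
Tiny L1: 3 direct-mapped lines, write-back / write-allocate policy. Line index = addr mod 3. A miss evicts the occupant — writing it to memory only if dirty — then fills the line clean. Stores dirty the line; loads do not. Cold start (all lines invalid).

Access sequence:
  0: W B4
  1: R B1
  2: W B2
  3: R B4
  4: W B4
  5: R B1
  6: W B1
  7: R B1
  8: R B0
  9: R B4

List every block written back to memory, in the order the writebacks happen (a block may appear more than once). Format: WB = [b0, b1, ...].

WB = [4, 4, 1]

0: W B4 → L1 miss [D]
1: R B1 → L1 miss wb→B4 [-]
2: W B2 → L2 miss [D]
3: R B4 → L1 miss [-]
4: W B4 → L1 hit [D]
5: R B1 → L1 miss wb→B4 [-]
6: W B1 → L1 hit [D]
7: R B1 → L1 hit [D]
8: R B0 → L0 miss [-]
9: R B4 → L1 miss wb→B1 [-]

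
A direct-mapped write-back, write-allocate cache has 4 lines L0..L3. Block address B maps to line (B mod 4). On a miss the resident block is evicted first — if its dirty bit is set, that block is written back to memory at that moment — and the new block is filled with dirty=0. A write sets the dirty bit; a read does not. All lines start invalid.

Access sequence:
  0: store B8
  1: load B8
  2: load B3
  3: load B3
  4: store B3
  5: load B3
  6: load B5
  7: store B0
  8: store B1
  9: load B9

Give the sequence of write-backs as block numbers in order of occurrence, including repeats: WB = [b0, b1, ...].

WB = [8, 1]

  0 | W B8 → L0 miss [D]
  1 | R B8 → L0 hit [D]
  2 | R B3 → L3 miss [-]
  3 | R B3 → L3 hit [-]
  4 | W B3 → L3 hit [D]
  5 | R B3 → L3 hit [D]
  6 | R B5 → L1 miss [-]
  7 | W B0 → L0 miss wb→B8 [D]
  8 | W B1 → L1 miss [D]
  9 | R B9 → L1 miss wb→B1 [-]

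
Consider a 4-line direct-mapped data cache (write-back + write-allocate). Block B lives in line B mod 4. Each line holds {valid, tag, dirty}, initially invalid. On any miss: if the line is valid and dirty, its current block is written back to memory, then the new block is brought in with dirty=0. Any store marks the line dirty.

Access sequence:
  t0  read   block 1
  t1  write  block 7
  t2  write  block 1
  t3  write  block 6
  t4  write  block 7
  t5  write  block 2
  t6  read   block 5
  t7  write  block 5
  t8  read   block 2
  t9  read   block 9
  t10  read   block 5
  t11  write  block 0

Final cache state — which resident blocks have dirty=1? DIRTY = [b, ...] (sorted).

DIRTY = [0, 2, 7]

0: R B1 -> L1 miss  d=-]
1: W B7 -> L3 miss  d=D]
2: W B1 -> L1 hit  d=D]
3: W B6 -> L2 miss  d=D]
4: W B7 -> L3 hit  d=D]
5: W B2 -> L2 miss wb->B6  d=D]
6: R B5 -> L1 miss wb->B1  d=-]
7: W B5 -> L1 hit  d=D]
8: R B2 -> L2 hit  d=D]
9: R B9 -> L1 miss wb->B5  d=-]
10: R B5 -> L1 miss  d=-]
11: W B0 -> L0 miss  d=D]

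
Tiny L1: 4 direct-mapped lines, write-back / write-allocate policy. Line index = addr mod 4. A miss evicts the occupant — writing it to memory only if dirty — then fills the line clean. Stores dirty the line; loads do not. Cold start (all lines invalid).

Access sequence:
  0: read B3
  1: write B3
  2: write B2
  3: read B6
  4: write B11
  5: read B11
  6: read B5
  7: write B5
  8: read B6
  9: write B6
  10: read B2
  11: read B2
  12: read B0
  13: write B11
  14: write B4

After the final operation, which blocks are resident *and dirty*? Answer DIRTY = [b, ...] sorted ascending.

0: R B3 → L3 miss [-]
1: W B3 → L3 hit [D]
2: W B2 → L2 miss [D]
3: R B6 → L2 miss wb→B2 [-]
4: W B11 → L3 miss wb→B3 [D]
5: R B11 → L3 hit [D]
6: R B5 → L1 miss [-]
7: W B5 → L1 hit [D]
8: R B6 → L2 hit [-]
9: W B6 → L2 hit [D]
10: R B2 → L2 miss wb→B6 [-]
11: R B2 → L2 hit [-]
12: R B0 → L0 miss [-]
13: W B11 → L3 hit [D]
14: W B4 → L0 miss [D]

DIRTY = [4, 5, 11]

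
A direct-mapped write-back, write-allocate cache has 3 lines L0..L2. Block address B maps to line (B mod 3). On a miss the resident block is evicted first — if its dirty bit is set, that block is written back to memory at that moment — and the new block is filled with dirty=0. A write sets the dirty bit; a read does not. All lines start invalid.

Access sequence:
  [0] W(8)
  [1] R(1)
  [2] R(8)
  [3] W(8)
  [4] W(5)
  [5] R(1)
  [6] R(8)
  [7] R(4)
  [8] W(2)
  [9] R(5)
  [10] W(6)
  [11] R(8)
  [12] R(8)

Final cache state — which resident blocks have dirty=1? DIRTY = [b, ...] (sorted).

  0 | W B8 → L2 miss [D]
  1 | R B1 → L1 miss [-]
  2 | R B8 → L2 hit [D]
  3 | W B8 → L2 hit [D]
  4 | W B5 → L2 miss wb→B8 [D]
  5 | R B1 → L1 hit [-]
  6 | R B8 → L2 miss wb→B5 [-]
  7 | R B4 → L1 miss [-]
  8 | W B2 → L2 miss [D]
  9 | R B5 → L2 miss wb→B2 [-]
  10 | W B6 → L0 miss [D]
  11 | R B8 → L2 miss [-]
  12 | R B8 → L2 hit [-]

DIRTY = [6]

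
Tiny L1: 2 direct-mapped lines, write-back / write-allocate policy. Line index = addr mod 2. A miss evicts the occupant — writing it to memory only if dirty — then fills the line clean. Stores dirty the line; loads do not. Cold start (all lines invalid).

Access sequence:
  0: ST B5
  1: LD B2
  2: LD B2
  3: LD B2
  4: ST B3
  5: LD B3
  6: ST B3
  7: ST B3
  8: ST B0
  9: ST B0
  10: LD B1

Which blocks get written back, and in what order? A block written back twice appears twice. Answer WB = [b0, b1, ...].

WB = [5, 3]

0: W B5 → L1 miss [D]
1: R B2 → L0 miss [-]
2: R B2 → L0 hit [-]
3: R B2 → L0 hit [-]
4: W B3 → L1 miss wb→B5 [D]
5: R B3 → L1 hit [D]
6: W B3 → L1 hit [D]
7: W B3 → L1 hit [D]
8: W B0 → L0 miss [D]
9: W B0 → L0 hit [D]
10: R B1 → L1 miss wb→B3 [-]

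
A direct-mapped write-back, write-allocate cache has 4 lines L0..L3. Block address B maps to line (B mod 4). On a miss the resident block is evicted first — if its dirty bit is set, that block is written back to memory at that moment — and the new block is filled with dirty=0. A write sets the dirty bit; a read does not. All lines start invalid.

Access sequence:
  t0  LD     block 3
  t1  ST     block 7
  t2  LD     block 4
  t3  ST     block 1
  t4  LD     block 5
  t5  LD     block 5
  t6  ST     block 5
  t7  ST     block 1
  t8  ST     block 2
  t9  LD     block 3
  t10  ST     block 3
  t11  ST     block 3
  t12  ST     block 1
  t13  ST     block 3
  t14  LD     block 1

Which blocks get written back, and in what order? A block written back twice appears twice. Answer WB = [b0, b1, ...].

WB = [1, 5, 7]

0: R B3 → L3 miss [-]
1: W B7 → L3 miss [D]
2: R B4 → L0 miss [-]
3: W B1 → L1 miss [D]
4: R B5 → L1 miss wb→B1 [-]
5: R B5 → L1 hit [-]
6: W B5 → L1 hit [D]
7: W B1 → L1 miss wb→B5 [D]
8: W B2 → L2 miss [D]
9: R B3 → L3 miss wb→B7 [-]
10: W B3 → L3 hit [D]
11: W B3 → L3 hit [D]
12: W B1 → L1 hit [D]
13: W B3 → L3 hit [D]
14: R B1 → L1 hit [D]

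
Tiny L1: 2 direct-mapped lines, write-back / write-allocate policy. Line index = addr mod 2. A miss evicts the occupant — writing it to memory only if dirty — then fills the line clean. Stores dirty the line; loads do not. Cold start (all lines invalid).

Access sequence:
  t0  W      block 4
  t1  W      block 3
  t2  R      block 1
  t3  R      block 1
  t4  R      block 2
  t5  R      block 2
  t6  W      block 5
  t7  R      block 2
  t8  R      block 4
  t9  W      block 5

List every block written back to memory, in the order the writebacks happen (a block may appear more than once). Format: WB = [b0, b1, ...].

0: W B4 → L0 miss [D]
1: W B3 → L1 miss [D]
2: R B1 → L1 miss wb→B3 [-]
3: R B1 → L1 hit [-]
4: R B2 → L0 miss wb→B4 [-]
5: R B2 → L0 hit [-]
6: W B5 → L1 miss [D]
7: R B2 → L0 hit [-]
8: R B4 → L0 miss [-]
9: W B5 → L1 hit [D]

WB = [3, 4]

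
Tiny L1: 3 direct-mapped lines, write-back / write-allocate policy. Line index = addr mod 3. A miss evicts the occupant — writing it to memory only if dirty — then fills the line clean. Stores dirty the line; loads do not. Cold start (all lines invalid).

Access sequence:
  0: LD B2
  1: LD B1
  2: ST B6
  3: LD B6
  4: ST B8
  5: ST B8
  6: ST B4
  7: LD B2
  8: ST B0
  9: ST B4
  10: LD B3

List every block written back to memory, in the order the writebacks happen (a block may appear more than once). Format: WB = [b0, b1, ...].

0: R B2 -> L2 miss  d=-]
1: R B1 -> L1 miss  d=-]
2: W B6 -> L0 miss  d=D]
3: R B6 -> L0 hit  d=D]
4: W B8 -> L2 miss  d=D]
5: W B8 -> L2 hit  d=D]
6: W B4 -> L1 miss  d=D]
7: R B2 -> L2 miss wb->B8  d=-]
8: W B0 -> L0 miss wb->B6  d=D]
9: W B4 -> L1 hit  d=D]
10: R B3 -> L0 miss wb->B0  d=-]

WB = [8, 6, 0]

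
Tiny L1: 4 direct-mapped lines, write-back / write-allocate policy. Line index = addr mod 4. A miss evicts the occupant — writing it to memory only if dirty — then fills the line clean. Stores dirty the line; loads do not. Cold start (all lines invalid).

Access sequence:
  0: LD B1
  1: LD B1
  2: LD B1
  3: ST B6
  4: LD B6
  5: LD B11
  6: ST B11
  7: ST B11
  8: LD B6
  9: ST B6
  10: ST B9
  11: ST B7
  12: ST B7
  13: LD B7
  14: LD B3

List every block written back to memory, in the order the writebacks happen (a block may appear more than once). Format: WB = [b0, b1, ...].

WB = [11, 7]

0: R B1 → L1 miss [-]
1: R B1 → L1 hit [-]
2: R B1 → L1 hit [-]
3: W B6 → L2 miss [D]
4: R B6 → L2 hit [D]
5: R B11 → L3 miss [-]
6: W B11 → L3 hit [D]
7: W B11 → L3 hit [D]
8: R B6 → L2 hit [D]
9: W B6 → L2 hit [D]
10: W B9 → L1 miss [D]
11: W B7 → L3 miss wb→B11 [D]
12: W B7 → L3 hit [D]
13: R B7 → L3 hit [D]
14: R B3 → L3 miss wb→B7 [-]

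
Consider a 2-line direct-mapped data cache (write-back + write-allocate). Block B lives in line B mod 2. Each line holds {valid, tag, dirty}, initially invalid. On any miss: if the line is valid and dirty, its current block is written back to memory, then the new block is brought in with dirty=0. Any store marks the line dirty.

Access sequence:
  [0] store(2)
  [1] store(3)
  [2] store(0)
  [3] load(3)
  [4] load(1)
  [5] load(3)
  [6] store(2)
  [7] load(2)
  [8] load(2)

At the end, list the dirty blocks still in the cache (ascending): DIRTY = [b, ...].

0: W B2 -> L0 miss  d=D]
1: W B3 -> L1 miss  d=D]
2: W B0 -> L0 miss wb->B2  d=D]
3: R B3 -> L1 hit  d=D]
4: R B1 -> L1 miss wb->B3  d=-]
5: R B3 -> L1 miss  d=-]
6: W B2 -> L0 miss wb->B0  d=D]
7: R B2 -> L0 hit  d=D]
8: R B2 -> L0 hit  d=D]

DIRTY = [2]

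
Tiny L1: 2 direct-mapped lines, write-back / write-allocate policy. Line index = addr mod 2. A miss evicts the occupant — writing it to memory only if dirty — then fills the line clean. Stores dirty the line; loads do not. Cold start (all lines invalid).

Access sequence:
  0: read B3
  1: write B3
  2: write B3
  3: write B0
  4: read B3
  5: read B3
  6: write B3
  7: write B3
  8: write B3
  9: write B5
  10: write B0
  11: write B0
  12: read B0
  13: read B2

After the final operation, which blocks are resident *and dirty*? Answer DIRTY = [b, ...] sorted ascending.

DIRTY = [5]

  0 | R B3 → L1 miss [-]
  1 | W B3 → L1 hit [D]
  2 | W B3 → L1 hit [D]
  3 | W B0 → L0 miss [D]
  4 | R B3 → L1 hit [D]
  5 | R B3 → L1 hit [D]
  6 | W B3 → L1 hit [D]
  7 | W B3 → L1 hit [D]
  8 | W B3 → L1 hit [D]
  9 | W B5 → L1 miss wb→B3 [D]
  10 | W B0 → L0 hit [D]
  11 | W B0 → L0 hit [D]
  12 | R B0 → L0 hit [D]
  13 | R B2 → L0 miss wb→B0 [-]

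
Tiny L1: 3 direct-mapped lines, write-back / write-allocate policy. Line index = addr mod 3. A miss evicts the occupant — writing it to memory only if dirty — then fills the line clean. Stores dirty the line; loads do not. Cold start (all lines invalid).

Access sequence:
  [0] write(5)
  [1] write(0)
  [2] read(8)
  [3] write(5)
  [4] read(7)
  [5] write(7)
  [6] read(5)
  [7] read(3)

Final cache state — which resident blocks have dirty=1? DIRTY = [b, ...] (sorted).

DIRTY = [5, 7]

0: W B5 → L2 miss [D]
1: W B0 → L0 miss [D]
2: R B8 → L2 miss wb→B5 [-]
3: W B5 → L2 miss [D]
4: R B7 → L1 miss [-]
5: W B7 → L1 hit [D]
6: R B5 → L2 hit [D]
7: R B3 → L0 miss wb→B0 [-]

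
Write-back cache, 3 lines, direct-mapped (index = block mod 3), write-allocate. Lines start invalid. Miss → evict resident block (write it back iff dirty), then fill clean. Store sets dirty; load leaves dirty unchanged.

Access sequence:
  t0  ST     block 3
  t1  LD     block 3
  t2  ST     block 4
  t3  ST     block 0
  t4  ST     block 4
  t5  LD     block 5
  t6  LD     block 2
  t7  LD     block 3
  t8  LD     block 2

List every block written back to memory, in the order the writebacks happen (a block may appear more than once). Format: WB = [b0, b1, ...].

  0 | W B3 → L0 miss [D]
  1 | R B3 → L0 hit [D]
  2 | W B4 → L1 miss [D]
  3 | W B0 → L0 miss wb→B3 [D]
  4 | W B4 → L1 hit [D]
  5 | R B5 → L2 miss [-]
  6 | R B2 → L2 miss [-]
  7 | R B3 → L0 miss wb→B0 [-]
  8 | R B2 → L2 hit [-]

WB = [3, 0]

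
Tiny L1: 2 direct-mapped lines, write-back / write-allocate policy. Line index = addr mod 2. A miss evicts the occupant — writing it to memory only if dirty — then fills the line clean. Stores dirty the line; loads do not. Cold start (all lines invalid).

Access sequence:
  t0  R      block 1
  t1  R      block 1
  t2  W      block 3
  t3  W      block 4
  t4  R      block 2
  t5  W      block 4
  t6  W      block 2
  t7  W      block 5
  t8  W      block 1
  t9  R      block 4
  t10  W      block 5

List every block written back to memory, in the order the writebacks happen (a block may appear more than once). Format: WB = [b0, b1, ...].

0: R B1 → L1 miss [-]
1: R B1 → L1 hit [-]
2: W B3 → L1 miss [D]
3: W B4 → L0 miss [D]
4: R B2 → L0 miss wb→B4 [-]
5: W B4 → L0 miss [D]
6: W B2 → L0 miss wb→B4 [D]
7: W B5 → L1 miss wb→B3 [D]
8: W B1 → L1 miss wb→B5 [D]
9: R B4 → L0 miss wb→B2 [-]
10: W B5 → L1 miss wb→B1 [D]

WB = [4, 4, 3, 5, 2, 1]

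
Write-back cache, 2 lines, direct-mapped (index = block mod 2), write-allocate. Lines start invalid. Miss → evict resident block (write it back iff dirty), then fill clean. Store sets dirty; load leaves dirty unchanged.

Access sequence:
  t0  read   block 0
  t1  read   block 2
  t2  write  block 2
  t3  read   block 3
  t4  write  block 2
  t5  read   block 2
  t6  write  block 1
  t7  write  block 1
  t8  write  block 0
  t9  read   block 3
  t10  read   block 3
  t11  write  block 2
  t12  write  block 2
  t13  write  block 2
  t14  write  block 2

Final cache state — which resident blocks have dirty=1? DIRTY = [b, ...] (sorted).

0: R B0 → L0 miss [-]
1: R B2 → L0 miss [-]
2: W B2 → L0 hit [D]
3: R B3 → L1 miss [-]
4: W B2 → L0 hit [D]
5: R B2 → L0 hit [D]
6: W B1 → L1 miss [D]
7: W B1 → L1 hit [D]
8: W B0 → L0 miss wb→B2 [D]
9: R B3 → L1 miss wb→B1 [-]
10: R B3 → L1 hit [-]
11: W B2 → L0 miss wb→B0 [D]
12: W B2 → L0 hit [D]
13: W B2 → L0 hit [D]
14: W B2 → L0 hit [D]

DIRTY = [2]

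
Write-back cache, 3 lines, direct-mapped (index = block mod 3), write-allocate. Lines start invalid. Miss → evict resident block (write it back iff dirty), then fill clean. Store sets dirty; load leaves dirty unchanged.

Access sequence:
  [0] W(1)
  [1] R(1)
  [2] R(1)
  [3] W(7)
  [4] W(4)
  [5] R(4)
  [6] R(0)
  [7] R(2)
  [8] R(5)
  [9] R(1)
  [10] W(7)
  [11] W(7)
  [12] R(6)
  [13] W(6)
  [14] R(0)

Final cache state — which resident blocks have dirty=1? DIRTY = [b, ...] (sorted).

DIRTY = [7]

0: W B1 -> L1 miss  d=D]
1: R B1 -> L1 hit  d=D]
2: R B1 -> L1 hit  d=D]
3: W B7 -> L1 miss wb->B1  d=D]
4: W B4 -> L1 miss wb->B7  d=D]
5: R B4 -> L1 hit  d=D]
6: R B0 -> L0 miss  d=-]
7: R B2 -> L2 miss  d=-]
8: R B5 -> L2 miss  d=-]
9: R B1 -> L1 miss wb->B4  d=-]
10: W B7 -> L1 miss  d=D]
11: W B7 -> L1 hit  d=D]
12: R B6 -> L0 miss  d=-]
13: W B6 -> L0 hit  d=D]
14: R B0 -> L0 miss wb->B6  d=-]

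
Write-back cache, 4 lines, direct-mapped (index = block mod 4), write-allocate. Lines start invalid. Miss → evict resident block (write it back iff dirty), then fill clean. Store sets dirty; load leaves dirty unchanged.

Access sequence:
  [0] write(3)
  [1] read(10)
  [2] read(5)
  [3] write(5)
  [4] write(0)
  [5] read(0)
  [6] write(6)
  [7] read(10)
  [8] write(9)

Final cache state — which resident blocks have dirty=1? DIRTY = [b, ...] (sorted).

DIRTY = [0, 3, 9]

0: W B3 -> L3 miss  d=D]
1: R B10 -> L2 miss  d=-]
2: R B5 -> L1 miss  d=-]
3: W B5 -> L1 hit  d=D]
4: W B0 -> L0 miss  d=D]
5: R B0 -> L0 hit  d=D]
6: W B6 -> L2 miss  d=D]
7: R B10 -> L2 miss wb->B6  d=-]
8: W B9 -> L1 miss wb->B5  d=D]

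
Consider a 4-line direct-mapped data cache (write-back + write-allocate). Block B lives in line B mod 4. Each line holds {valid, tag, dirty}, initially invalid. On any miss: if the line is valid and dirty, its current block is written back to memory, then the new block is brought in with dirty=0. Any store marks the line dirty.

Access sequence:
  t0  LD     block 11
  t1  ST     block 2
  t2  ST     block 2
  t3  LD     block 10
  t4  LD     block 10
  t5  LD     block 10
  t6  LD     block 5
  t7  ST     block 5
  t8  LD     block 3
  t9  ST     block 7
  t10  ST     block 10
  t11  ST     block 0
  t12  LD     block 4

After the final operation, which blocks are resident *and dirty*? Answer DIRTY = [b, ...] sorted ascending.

0: R B11 -> L3 miss  d=-]
1: W B2 -> L2 miss  d=D]
2: W B2 -> L2 hit  d=D]
3: R B10 -> L2 miss wb->B2  d=-]
4: R B10 -> L2 hit  d=-]
5: R B10 -> L2 hit  d=-]
6: R B5 -> L1 miss  d=-]
7: W B5 -> L1 hit  d=D]
8: R B3 -> L3 miss  d=-]
9: W B7 -> L3 miss  d=D]
10: W B10 -> L2 hit  d=D]
11: W B0 -> L0 miss  d=D]
12: R B4 -> L0 miss wb->B0  d=-]

DIRTY = [5, 7, 10]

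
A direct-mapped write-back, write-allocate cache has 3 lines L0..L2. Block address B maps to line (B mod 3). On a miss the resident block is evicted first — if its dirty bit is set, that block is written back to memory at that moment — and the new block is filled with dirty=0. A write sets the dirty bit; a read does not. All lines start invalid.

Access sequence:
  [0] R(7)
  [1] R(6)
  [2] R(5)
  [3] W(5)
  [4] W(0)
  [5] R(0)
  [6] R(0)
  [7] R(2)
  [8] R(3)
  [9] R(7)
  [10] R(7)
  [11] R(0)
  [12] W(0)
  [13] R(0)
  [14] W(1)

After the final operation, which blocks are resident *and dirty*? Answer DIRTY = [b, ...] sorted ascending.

0: R B7 → L1 miss [-]
1: R B6 → L0 miss [-]
2: R B5 → L2 miss [-]
3: W B5 → L2 hit [D]
4: W B0 → L0 miss [D]
5: R B0 → L0 hit [D]
6: R B0 → L0 hit [D]
7: R B2 → L2 miss wb→B5 [-]
8: R B3 → L0 miss wb→B0 [-]
9: R B7 → L1 hit [-]
10: R B7 → L1 hit [-]
11: R B0 → L0 miss [-]
12: W B0 → L0 hit [D]
13: R B0 → L0 hit [D]
14: W B1 → L1 miss [D]

DIRTY = [0, 1]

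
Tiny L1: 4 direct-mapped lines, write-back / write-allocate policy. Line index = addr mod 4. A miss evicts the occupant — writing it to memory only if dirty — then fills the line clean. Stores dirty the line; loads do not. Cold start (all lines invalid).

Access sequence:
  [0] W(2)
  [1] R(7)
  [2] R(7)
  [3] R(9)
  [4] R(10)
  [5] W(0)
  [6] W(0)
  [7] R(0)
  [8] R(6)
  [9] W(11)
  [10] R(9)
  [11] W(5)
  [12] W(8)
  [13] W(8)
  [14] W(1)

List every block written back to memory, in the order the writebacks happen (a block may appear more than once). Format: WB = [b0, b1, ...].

WB = [2, 0, 5]

  0 | W B2 → L2 miss [D]
  1 | R B7 → L3 miss [-]
  2 | R B7 → L3 hit [-]
  3 | R B9 → L1 miss [-]
  4 | R B10 → L2 miss wb→B2 [-]
  5 | W B0 → L0 miss [D]
  6 | W B0 → L0 hit [D]
  7 | R B0 → L0 hit [D]
  8 | R B6 → L2 miss [-]
  9 | W B11 → L3 miss [D]
  10 | R B9 → L1 hit [-]
  11 | W B5 → L1 miss [D]
  12 | W B8 → L0 miss wb→B0 [D]
  13 | W B8 → L0 hit [D]
  14 | W B1 → L1 miss wb→B5 [D]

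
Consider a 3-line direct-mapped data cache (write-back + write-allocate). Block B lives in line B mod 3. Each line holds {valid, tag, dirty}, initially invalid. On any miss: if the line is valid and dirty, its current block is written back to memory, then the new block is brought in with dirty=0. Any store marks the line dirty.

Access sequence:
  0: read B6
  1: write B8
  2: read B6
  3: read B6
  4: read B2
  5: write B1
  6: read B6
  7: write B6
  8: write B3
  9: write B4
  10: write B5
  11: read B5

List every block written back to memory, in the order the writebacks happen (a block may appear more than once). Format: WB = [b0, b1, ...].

WB = [8, 6, 1]

0: R B6 → L0 miss [-]
1: W B8 → L2 miss [D]
2: R B6 → L0 hit [-]
3: R B6 → L0 hit [-]
4: R B2 → L2 miss wb→B8 [-]
5: W B1 → L1 miss [D]
6: R B6 → L0 hit [-]
7: W B6 → L0 hit [D]
8: W B3 → L0 miss wb→B6 [D]
9: W B4 → L1 miss wb→B1 [D]
10: W B5 → L2 miss [D]
11: R B5 → L2 hit [D]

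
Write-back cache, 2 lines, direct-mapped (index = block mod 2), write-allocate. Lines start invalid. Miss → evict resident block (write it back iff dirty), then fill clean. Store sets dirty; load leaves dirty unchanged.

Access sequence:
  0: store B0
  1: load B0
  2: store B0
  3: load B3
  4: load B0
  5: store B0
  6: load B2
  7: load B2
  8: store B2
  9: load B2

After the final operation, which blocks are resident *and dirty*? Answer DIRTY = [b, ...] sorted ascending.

DIRTY = [2]

0: W B0 -> L0 miss  d=D]
1: R B0 -> L0 hit  d=D]
2: W B0 -> L0 hit  d=D]
3: R B3 -> L1 miss  d=-]
4: R B0 -> L0 hit  d=D]
5: W B0 -> L0 hit  d=D]
6: R B2 -> L0 miss wb->B0  d=-]
7: R B2 -> L0 hit  d=-]
8: W B2 -> L0 hit  d=D]
9: R B2 -> L0 hit  d=D]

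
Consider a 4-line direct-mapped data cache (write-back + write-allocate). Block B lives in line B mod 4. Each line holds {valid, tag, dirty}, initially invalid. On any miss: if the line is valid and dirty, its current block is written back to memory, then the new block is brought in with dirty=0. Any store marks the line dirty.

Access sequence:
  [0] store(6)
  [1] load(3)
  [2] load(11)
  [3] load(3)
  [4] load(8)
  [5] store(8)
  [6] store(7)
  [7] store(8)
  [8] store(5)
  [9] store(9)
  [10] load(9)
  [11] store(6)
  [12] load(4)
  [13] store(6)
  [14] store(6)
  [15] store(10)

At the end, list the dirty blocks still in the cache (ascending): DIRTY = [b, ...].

0: W B6 → L2 miss [D]
1: R B3 → L3 miss [-]
2: R B11 → L3 miss [-]
3: R B3 → L3 miss [-]
4: R B8 → L0 miss [-]
5: W B8 → L0 hit [D]
6: W B7 → L3 miss [D]
7: W B8 → L0 hit [D]
8: W B5 → L1 miss [D]
9: W B9 → L1 miss wb→B5 [D]
10: R B9 → L1 hit [D]
11: W B6 → L2 hit [D]
12: R B4 → L0 miss wb→B8 [-]
13: W B6 → L2 hit [D]
14: W B6 → L2 hit [D]
15: W B10 → L2 miss wb→B6 [D]

DIRTY = [7, 9, 10]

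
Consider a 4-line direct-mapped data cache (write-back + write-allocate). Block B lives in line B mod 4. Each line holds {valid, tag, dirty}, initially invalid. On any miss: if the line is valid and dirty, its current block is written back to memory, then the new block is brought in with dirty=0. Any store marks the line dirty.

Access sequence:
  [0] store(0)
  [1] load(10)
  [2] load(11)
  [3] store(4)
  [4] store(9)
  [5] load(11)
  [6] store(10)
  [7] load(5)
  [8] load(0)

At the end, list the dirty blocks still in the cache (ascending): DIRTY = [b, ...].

DIRTY = [10]

0: W B0 -> L0 miss  d=D]
1: R B10 -> L2 miss  d=-]
2: R B11 -> L3 miss  d=-]
3: W B4 -> L0 miss wb->B0  d=D]
4: W B9 -> L1 miss  d=D]
5: R B11 -> L3 hit  d=-]
6: W B10 -> L2 hit  d=D]
7: R B5 -> L1 miss wb->B9  d=-]
8: R B0 -> L0 miss wb->B4  d=-]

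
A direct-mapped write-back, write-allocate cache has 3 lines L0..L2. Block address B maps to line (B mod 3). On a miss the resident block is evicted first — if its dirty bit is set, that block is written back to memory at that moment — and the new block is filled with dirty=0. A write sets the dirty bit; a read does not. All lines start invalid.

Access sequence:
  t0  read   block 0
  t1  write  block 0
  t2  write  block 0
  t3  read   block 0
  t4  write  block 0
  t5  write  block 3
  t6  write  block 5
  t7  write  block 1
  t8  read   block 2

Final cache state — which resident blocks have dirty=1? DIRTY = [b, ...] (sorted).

DIRTY = [1, 3]

  0 | R B0 → L0 miss [-]
  1 | W B0 → L0 hit [D]
  2 | W B0 → L0 hit [D]
  3 | R B0 → L0 hit [D]
  4 | W B0 → L0 hit [D]
  5 | W B3 → L0 miss wb→B0 [D]
  6 | W B5 → L2 miss [D]
  7 | W B1 → L1 miss [D]
  8 | R B2 → L2 miss wb→B5 [-]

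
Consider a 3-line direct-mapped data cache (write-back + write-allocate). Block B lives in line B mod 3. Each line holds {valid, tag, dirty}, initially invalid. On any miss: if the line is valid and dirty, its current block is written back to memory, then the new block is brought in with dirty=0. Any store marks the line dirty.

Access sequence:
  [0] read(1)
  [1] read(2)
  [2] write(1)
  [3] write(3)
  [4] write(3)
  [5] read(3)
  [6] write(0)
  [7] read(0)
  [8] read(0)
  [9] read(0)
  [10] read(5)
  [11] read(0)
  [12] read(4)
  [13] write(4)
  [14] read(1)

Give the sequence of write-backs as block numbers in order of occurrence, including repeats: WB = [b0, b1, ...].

0: R B1 -> L1 miss  d=-]
1: R B2 -> L2 miss  d=-]
2: W B1 -> L1 hit  d=D]
3: W B3 -> L0 miss  d=D]
4: W B3 -> L0 hit  d=D]
5: R B3 -> L0 hit  d=D]
6: W B0 -> L0 miss wb->B3  d=D]
7: R B0 -> L0 hit  d=D]
8: R B0 -> L0 hit  d=D]
9: R B0 -> L0 hit  d=D]
10: R B5 -> L2 miss  d=-]
11: R B0 -> L0 hit  d=D]
12: R B4 -> L1 miss wb->B1  d=-]
13: W B4 -> L1 hit  d=D]
14: R B1 -> L1 miss wb->B4  d=-]

WB = [3, 1, 4]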